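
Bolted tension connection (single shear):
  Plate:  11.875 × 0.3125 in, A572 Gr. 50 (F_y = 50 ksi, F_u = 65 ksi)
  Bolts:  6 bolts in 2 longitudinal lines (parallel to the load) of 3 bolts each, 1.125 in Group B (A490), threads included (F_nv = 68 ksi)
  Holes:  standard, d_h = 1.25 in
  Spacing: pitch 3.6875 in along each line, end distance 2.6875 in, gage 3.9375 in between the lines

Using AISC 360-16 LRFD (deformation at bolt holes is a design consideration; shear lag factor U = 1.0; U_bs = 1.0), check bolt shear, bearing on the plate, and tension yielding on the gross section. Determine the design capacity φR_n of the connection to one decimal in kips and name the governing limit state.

Bolt shear: A_b = π(1.125)²/4 = 0.99402 in². φR_n = 0.75 × 68 × 0.99402 × 6 × 1 = 304.2 kips.
Bearing (0.3125 in plate, F_u = 65 ksi): end bolts L_c = 2.6875 − 1.25/2 = 2.0625, R_n = min(1.2×2.0625×0.3125×65, 2.4×1.125×0.3125×65) = 50.273 kips/bolt; interior L_c = 3.6875 − 1.25 = 2.4375, R_n = 54.844 kips/bolt. φR_n = 0.75 × (2×50.273 + 4×54.844) = 239.9 kips.
Tension yield (gross): A_g = 11.875×0.3125 = 3.7109 in². φR_n = 0.90 × 50 × 3.7109 = 167.0 kips.
Governing: min(304.2, 239.9, 167.0) = 167.0 kips → gross-section yield.

167.0 kips (gross-section yield governs)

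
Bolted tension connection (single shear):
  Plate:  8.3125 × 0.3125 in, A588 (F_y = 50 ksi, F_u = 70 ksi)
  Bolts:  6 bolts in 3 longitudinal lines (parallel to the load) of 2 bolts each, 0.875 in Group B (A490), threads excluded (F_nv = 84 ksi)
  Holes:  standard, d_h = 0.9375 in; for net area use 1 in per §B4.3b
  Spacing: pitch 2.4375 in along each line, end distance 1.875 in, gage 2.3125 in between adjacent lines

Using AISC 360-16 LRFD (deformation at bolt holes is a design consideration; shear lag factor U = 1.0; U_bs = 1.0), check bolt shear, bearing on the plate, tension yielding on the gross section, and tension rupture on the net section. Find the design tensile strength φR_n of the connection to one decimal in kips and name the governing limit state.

Bolt shear: A_b = π(0.875)²/4 = 0.60132 in². φR_n = 0.75 × 84 × 0.60132 × 6 × 1 = 227.3 kips.
Bearing (0.3125 in plate, F_u = 70 ksi): end bolts L_c = 1.875 − 0.9375/2 = 1.40625, R_n = min(1.2×1.40625×0.3125×70, 2.4×0.875×0.3125×70) = 36.914 kips/bolt; interior L_c = 2.4375 − 0.9375 = 1.5, R_n = 39.375 kips/bolt. φR_n = 0.75 × (3×36.914 + 3×39.375) = 171.7 kips.
Tension yield (gross): A_g = 8.3125×0.3125 = 2.5977 in². φR_n = 0.90 × 50 × 2.5977 = 116.9 kips.
Tension rupture (net): A_n = (8.3125 − 3×1)×0.3125 = 1.6602 in² (U = 1.0, A_e = A_n). φR_n = 0.75 × 70 × 1.6602 = 87.2 kips.
Governing: min(227.3, 171.7, 116.9, 87.2) = 87.2 kips → net-section rupture.

87.2 kips (net-section rupture governs)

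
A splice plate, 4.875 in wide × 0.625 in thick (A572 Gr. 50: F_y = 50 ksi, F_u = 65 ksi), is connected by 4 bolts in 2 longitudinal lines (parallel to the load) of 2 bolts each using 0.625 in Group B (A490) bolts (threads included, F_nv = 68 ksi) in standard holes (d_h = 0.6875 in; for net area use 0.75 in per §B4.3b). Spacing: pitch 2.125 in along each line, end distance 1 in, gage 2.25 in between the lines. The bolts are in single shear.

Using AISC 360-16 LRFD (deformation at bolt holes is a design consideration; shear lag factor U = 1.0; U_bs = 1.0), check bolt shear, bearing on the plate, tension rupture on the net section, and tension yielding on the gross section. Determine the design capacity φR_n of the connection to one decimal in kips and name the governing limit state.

Bolt shear: A_b = π(0.625)²/4 = 0.3068 in². φR_n = 0.75 × 68 × 0.3068 × 4 × 1 = 62.6 kips.
Bearing (0.625 in plate, F_u = 65 ksi): end bolts L_c = 1 − 0.6875/2 = 0.65625, R_n = min(1.2×0.65625×0.625×65, 2.4×0.625×0.625×65) = 31.992 kips/bolt; interior L_c = 2.125 − 0.6875 = 1.4375, R_n = 60.938 kips/bolt. φR_n = 0.75 × (2×31.992 + 2×60.938) = 139.4 kips.
Tension rupture (net): A_n = (4.875 − 2×0.75)×0.625 = 2.1094 in² (U = 1.0, A_e = A_n). φR_n = 0.75 × 65 × 2.1094 = 102.8 kips.
Tension yield (gross): A_g = 4.875×0.625 = 3.0469 in². φR_n = 0.90 × 50 × 3.0469 = 137.1 kips.
Governing: min(62.6, 139.4, 102.8, 137.1) = 62.6 kips → bolt shear.

62.6 kips (bolt shear governs)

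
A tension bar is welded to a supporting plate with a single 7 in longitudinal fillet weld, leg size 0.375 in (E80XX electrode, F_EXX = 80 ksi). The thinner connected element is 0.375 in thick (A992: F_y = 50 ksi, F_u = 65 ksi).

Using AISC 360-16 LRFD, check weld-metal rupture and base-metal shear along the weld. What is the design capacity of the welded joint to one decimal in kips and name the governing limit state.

66.8 kips (weld metal governs)

Weld metal: throat = 0.707×0.375 = 0.26513 in, L = 7 in. φR_n = 0.75 × 0.6 × 80 × 0.26513 × 7 = 66.8 kips.
Base metal shear (0.375 in plate): yield φR_n = 1.0×0.6×50×0.375×7 = 78.8 kips; rupture φR_n = 0.75×0.6×65×0.375×7 = 76.8 kips; take 76.8 kips (rupture).
Governing: min(66.8, 76.8) = 66.8 kips → weld metal.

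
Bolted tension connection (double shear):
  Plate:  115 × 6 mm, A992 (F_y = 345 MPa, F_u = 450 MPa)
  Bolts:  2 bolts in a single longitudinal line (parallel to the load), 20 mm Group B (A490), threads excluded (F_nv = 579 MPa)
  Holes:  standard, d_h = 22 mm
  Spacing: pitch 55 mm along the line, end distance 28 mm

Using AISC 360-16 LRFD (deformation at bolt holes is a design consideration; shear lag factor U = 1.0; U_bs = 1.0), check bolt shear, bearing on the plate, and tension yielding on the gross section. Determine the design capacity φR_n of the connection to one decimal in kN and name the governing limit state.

Bolt shear: A_b = π(20)²/4 = 314.16 mm². φR_n = 0.75 × 579 × 314.16 × 2 × 2 = 545.7 kN.
Bearing (6 mm plate, F_u = 450 MPa): end bolts L_c = 28 − 22/2 = 17, R_n = min(1.2×17×6×450, 2.4×20×6×450) = 55.08 kN/bolt; interior L_c = 55 − 22 = 33, R_n = 106.92 kN/bolt. φR_n = 0.75 × (1×55.08 + 1×106.92) = 121.5 kN.
Tension yield (gross): A_g = 115×6 = 690 mm². φR_n = 0.90 × 345 × 690 = 214.2 kN.
Governing: min(545.7, 121.5, 214.2) = 121.5 kN → bearing.

121.5 kN (bearing governs)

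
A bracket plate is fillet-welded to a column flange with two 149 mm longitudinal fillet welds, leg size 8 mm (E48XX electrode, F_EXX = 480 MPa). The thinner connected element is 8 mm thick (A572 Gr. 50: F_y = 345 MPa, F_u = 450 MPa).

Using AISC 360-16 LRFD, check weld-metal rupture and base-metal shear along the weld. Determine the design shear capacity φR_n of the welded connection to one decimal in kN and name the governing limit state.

364.1 kN (weld metal governs)

Weld metal: throat = 0.707×8 = 5.656 mm, L = 2×149 = 298 mm. φR_n = 0.75 × 0.6 × 480 × 5.656 × 298 = 364.1 kN.
Base metal shear (8 mm plate): yield φR_n = 1.0×0.6×345×8×298 = 493.5 kN; rupture φR_n = 0.75×0.6×450×8×298 = 482.8 kN; take 482.8 kN (rupture).
Governing: min(364.1, 482.8) = 364.1 kN → weld metal.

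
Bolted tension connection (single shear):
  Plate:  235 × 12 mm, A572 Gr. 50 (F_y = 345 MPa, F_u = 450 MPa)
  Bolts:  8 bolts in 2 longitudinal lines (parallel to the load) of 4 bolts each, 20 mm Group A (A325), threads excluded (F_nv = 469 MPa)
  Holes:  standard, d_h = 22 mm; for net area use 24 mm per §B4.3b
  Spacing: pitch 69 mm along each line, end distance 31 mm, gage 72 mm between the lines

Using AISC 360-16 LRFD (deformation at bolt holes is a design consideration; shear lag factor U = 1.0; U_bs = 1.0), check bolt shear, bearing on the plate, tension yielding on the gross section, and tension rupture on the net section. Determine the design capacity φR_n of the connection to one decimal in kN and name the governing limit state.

757.4 kN (net-section rupture governs)

Bolt shear: A_b = π(20)²/4 = 314.16 mm². φR_n = 0.75 × 469 × 314.16 × 8 × 1 = 884.0 kN.
Bearing (12 mm plate, F_u = 450 MPa): end bolts L_c = 31 − 22/2 = 20, R_n = min(1.2×20×12×450, 2.4×20×12×450) = 129.6 kN/bolt; interior L_c = 69 − 22 = 47, R_n = 259.2 kN/bolt. φR_n = 0.75 × (2×129.6 + 6×259.2) = 1360.8 kN.
Tension yield (gross): A_g = 235×12 = 2820 mm². φR_n = 0.90 × 345 × 2820 = 875.6 kN.
Tension rupture (net): A_n = (235 − 2×24)×12 = 2244 mm² (U = 1.0, A_e = A_n). φR_n = 0.75 × 450 × 2244 = 757.4 kN.
Governing: min(884.0, 1360.8, 875.6, 757.4) = 757.4 kN → net-section rupture.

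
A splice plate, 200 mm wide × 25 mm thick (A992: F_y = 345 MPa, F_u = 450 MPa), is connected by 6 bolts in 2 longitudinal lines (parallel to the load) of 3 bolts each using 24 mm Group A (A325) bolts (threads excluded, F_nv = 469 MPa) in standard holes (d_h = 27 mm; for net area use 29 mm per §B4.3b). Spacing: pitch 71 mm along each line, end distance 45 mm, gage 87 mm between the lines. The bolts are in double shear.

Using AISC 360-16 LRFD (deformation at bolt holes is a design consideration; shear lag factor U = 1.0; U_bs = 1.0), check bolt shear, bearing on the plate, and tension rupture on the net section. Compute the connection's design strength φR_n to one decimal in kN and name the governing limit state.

1198.1 kN (net-section rupture governs)

Bolt shear: A_b = π(24)²/4 = 452.39 mm². φR_n = 0.75 × 469 × 452.39 × 6 × 2 = 1909.5 kN.
Bearing (25 mm plate, F_u = 450 MPa): end bolts L_c = 45 − 27/2 = 31.5, R_n = min(1.2×31.5×25×450, 2.4×24×25×450) = 425.25 kN/bolt; interior L_c = 71 − 27 = 44, R_n = 594 kN/bolt. φR_n = 0.75 × (2×425.25 + 4×594) = 2419.9 kN.
Tension rupture (net): A_n = (200 − 2×29)×25 = 3550 mm² (U = 1.0, A_e = A_n). φR_n = 0.75 × 450 × 3550 = 1198.1 kN.
Governing: min(1909.5, 2419.9, 1198.1) = 1198.1 kN → net-section rupture.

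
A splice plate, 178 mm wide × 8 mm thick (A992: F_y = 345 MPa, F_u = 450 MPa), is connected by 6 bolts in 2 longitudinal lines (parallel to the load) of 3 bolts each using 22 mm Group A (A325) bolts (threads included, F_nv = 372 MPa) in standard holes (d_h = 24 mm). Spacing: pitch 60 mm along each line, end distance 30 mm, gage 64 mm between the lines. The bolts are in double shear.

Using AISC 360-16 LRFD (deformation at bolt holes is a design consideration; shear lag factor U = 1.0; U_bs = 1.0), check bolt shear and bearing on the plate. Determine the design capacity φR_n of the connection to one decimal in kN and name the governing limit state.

Bolt shear: A_b = π(22)²/4 = 380.13 mm². φR_n = 0.75 × 372 × 380.13 × 6 × 2 = 1272.7 kN.
Bearing (8 mm plate, F_u = 450 MPa): end bolts L_c = 30 − 24/2 = 18, R_n = min(1.2×18×8×450, 2.4×22×8×450) = 77.76 kN/bolt; interior L_c = 60 − 24 = 36, R_n = 155.52 kN/bolt. φR_n = 0.75 × (2×77.76 + 4×155.52) = 583.2 kN.
Governing: min(1272.7, 583.2) = 583.2 kN → bearing.

583.2 kN (bearing governs)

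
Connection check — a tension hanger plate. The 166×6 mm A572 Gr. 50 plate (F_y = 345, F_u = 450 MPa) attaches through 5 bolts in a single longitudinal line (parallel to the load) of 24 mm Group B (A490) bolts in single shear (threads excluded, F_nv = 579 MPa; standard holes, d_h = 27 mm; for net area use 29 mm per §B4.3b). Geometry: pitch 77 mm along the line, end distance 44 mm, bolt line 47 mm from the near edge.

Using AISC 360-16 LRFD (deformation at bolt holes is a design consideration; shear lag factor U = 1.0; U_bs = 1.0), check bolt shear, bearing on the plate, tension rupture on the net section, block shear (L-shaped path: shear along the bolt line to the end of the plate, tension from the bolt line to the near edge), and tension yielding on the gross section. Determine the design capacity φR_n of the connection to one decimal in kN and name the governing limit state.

Bolt shear: A_b = π(24)²/4 = 452.39 mm². φR_n = 0.75 × 579 × 452.39 × 5 × 1 = 982.3 kN.
Bearing (6 mm plate, F_u = 450 MPa): end bolts L_c = 44 − 27/2 = 30.5, R_n = min(1.2×30.5×6×450, 2.4×24×6×450) = 98.82 kN/bolt; interior L_c = 77 − 27 = 50, R_n = 155.52 kN/bolt. φR_n = 0.75 × (1×98.82 + 4×155.52) = 540.7 kN.
Tension rupture (net): A_n = (166 − 1×29)×6 = 822 mm² (U = 1.0, A_e = A_n). φR_n = 0.75 × 450 × 822 = 277.4 kN.
Block shear: shear path 1×[44+4×77] = 1×352 mm, A_gv = 2112, A_nv = 1×(352 − 4.5×29)×6 = 1329 mm²; tension to near edge: (47 − 0.5×29)×6 = 195 mm². R_n = min(0.6×450×1329, 0.6×345×2112) + 1.0×450×195 = min(358.83, 437.18) + 87.75 = 446.58 kN. φR_n = 0.75 × 446.58 = 334.9 kN.
Tension yield (gross): A_g = 166×6 = 996 mm². φR_n = 0.90 × 345 × 996 = 309.3 kN.
Governing: min(982.3, 540.7, 277.4, 334.9, 309.3) = 277.4 kN → net-section rupture.

277.4 kN (net-section rupture governs)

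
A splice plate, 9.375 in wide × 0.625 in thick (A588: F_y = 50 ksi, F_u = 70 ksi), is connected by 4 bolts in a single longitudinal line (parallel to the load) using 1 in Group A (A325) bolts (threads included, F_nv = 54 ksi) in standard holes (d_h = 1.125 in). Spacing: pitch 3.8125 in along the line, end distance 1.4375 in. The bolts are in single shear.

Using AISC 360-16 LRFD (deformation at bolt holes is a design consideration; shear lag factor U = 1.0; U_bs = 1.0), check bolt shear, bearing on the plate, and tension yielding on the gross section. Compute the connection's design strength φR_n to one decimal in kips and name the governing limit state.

Bolt shear: A_b = π(1)²/4 = 0.7854 in². φR_n = 0.75 × 54 × 0.7854 × 4 × 1 = 127.2 kips.
Bearing (0.625 in plate, F_u = 70 ksi): end bolts L_c = 1.4375 − 1.125/2 = 0.875, R_n = min(1.2×0.875×0.625×70, 2.4×1×0.625×70) = 45.938 kips/bolt; interior L_c = 3.8125 − 1.125 = 2.6875, R_n = 105 kips/bolt. φR_n = 0.75 × (1×45.938 + 3×105) = 270.7 kips.
Tension yield (gross): A_g = 9.375×0.625 = 5.8594 in². φR_n = 0.90 × 50 × 5.8594 = 263.7 kips.
Governing: min(127.2, 270.7, 263.7) = 127.2 kips → bolt shear.

127.2 kips (bolt shear governs)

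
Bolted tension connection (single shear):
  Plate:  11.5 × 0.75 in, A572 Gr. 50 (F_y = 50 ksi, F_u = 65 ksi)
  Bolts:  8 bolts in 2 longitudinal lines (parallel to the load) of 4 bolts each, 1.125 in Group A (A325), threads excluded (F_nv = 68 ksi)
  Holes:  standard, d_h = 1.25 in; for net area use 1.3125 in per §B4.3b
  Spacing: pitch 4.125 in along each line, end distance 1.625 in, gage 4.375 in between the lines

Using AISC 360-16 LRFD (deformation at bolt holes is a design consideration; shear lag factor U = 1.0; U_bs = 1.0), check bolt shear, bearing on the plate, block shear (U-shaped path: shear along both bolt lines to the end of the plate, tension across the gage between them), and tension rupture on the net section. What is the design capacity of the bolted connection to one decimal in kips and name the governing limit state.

324.5 kips (net-section rupture governs)

Bolt shear: A_b = π(1.125)²/4 = 0.99402 in². φR_n = 0.75 × 68 × 0.99402 × 8 × 1 = 405.6 kips.
Bearing (0.75 in plate, F_u = 65 ksi): end bolts L_c = 1.625 − 1.25/2 = 1, R_n = min(1.2×1×0.75×65, 2.4×1.125×0.75×65) = 58.5 kips/bolt; interior L_c = 4.125 − 1.25 = 2.875, R_n = 131.63 kips/bolt. φR_n = 0.75 × (2×58.5 + 6×131.63) = 680.1 kips.
Block shear: shear path 2×[1.625+3×4.125] = 2×14 in, A_gv = 21, A_nv = 2×(14 − 3.5×1.3125)×0.75 = 14.109 in²; tension across gage: (4.375 − 1×1.3125)×0.75 = 2.2969 in². R_n = min(0.6×65×14.109, 0.6×50×21) + 1.0×65×2.2969 = min(550.25, 630) + 149.3 = 699.55 kips. φR_n = 0.75 × 699.55 = 524.7 kips.
Tension rupture (net): A_n = (11.5 − 2×1.3125)×0.75 = 6.6563 in² (U = 1.0, A_e = A_n). φR_n = 0.75 × 65 × 6.6563 = 324.5 kips.
Governing: min(405.6, 680.1, 524.7, 324.5) = 324.5 kips → net-section rupture.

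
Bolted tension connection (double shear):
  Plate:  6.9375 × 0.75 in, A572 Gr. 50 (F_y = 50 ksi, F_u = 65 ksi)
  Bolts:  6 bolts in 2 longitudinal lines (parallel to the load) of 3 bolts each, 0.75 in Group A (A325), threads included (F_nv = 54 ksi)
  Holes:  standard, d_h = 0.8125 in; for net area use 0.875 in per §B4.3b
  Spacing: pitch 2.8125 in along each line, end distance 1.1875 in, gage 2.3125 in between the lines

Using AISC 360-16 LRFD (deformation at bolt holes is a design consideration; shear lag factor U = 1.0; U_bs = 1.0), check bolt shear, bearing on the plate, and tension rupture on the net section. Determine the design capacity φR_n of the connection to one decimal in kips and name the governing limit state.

Bolt shear: A_b = π(0.75)²/4 = 0.44179 in². φR_n = 0.75 × 54 × 0.44179 × 6 × 2 = 214.7 kips.
Bearing (0.75 in plate, F_u = 65 ksi): end bolts L_c = 1.1875 − 0.8125/2 = 0.78125, R_n = min(1.2×0.78125×0.75×65, 2.4×0.75×0.75×65) = 45.703 kips/bolt; interior L_c = 2.8125 − 0.8125 = 2, R_n = 87.75 kips/bolt. φR_n = 0.75 × (2×45.703 + 4×87.75) = 331.8 kips.
Tension rupture (net): A_n = (6.9375 − 2×0.875)×0.75 = 3.8906 in² (U = 1.0, A_e = A_n). φR_n = 0.75 × 65 × 3.8906 = 189.7 kips.
Governing: min(214.7, 331.8, 189.7) = 189.7 kips → net-section rupture.

189.7 kips (net-section rupture governs)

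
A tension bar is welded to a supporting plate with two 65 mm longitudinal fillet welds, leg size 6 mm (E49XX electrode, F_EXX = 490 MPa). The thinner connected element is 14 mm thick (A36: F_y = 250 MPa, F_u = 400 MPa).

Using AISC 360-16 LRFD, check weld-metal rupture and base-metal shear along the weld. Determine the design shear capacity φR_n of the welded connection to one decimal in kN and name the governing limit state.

121.6 kN (weld metal governs)

Weld metal: throat = 0.707×6 = 4.242 mm, L = 2×65 = 130 mm. φR_n = 0.75 × 0.6 × 490 × 4.242 × 130 = 121.6 kN.
Base metal shear (14 mm plate): yield φR_n = 1.0×0.6×250×14×130 = 273.0 kN; rupture φR_n = 0.75×0.6×400×14×130 = 327.6 kN; take 273.0 kN (yield).
Governing: min(121.6, 273.0) = 121.6 kN → weld metal.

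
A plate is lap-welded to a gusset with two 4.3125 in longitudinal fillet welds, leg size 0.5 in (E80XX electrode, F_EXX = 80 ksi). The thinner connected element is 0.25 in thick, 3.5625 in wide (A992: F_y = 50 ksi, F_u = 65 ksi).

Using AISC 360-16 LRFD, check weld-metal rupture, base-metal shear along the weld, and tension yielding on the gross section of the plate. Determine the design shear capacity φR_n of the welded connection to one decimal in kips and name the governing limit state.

40.1 kips (gross-section yield governs)

Weld metal: throat = 0.707×0.5 = 0.3535 in, L = 2×4.3125 = 8.625 in. φR_n = 0.75 × 0.6 × 80 × 0.3535 × 8.625 = 109.8 kips.
Base metal shear (0.25 in plate): yield φR_n = 1.0×0.6×50×0.25×8.625 = 64.7 kips; rupture φR_n = 0.75×0.6×65×0.25×8.625 = 63.1 kips; take 63.1 kips (rupture).
Tension yield (gross): A_g = 3.5625×0.25 = 0.89063 in². φR_n = 0.90 × 50 × 0.89063 = 40.1 kips.
Governing: min(109.8, 63.1, 40.1) = 40.1 kips → gross-section yield.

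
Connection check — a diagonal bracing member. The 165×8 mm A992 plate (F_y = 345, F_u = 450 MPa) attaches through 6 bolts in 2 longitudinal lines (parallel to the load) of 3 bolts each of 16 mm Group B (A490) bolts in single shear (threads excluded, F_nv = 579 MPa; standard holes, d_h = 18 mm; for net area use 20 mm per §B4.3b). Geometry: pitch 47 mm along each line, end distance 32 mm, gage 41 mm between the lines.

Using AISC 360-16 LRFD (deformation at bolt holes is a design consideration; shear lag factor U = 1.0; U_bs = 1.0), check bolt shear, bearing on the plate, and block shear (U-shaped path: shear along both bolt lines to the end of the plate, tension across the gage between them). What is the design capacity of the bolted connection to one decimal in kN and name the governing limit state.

302.9 kN (block shear governs)

Bolt shear: A_b = π(16)²/4 = 201.06 mm². φR_n = 0.75 × 579 × 201.06 × 6 × 1 = 523.9 kN.
Bearing (8 mm plate, F_u = 450 MPa): end bolts L_c = 32 − 18/2 = 23, R_n = min(1.2×23×8×450, 2.4×16×8×450) = 99.36 kN/bolt; interior L_c = 47 − 18 = 29, R_n = 125.28 kN/bolt. φR_n = 0.75 × (2×99.36 + 4×125.28) = 524.9 kN.
Block shear: shear path 2×[32+2×47] = 2×126 mm, A_gv = 2016, A_nv = 2×(126 − 2.5×20)×8 = 1216 mm²; tension across gage: (41 − 1×20)×8 = 168 mm². R_n = min(0.6×450×1216, 0.6×345×2016) + 1.0×450×168 = min(328.32, 417.31) + 75.6 = 403.92 kN. φR_n = 0.75 × 403.92 = 302.9 kN.
Governing: min(523.9, 524.9, 302.9) = 302.9 kN → block shear.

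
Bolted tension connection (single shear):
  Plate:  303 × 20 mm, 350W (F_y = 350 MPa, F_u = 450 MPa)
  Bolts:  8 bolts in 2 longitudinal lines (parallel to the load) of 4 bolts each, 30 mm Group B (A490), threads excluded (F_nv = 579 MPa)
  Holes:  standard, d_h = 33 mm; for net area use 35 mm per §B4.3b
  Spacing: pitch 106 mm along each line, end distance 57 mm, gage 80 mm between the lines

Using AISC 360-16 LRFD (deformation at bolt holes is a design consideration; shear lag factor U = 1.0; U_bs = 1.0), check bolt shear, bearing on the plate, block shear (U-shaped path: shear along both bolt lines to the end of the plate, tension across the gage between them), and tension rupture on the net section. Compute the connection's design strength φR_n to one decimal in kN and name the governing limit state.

Bolt shear: A_b = π(30)²/4 = 706.86 mm². φR_n = 0.75 × 579 × 706.86 × 8 × 1 = 2455.6 kN.
Bearing (20 mm plate, F_u = 450 MPa): end bolts L_c = 57 − 33/2 = 40.5, R_n = min(1.2×40.5×20×450, 2.4×30×20×450) = 437.4 kN/bolt; interior L_c = 106 − 33 = 73, R_n = 648 kN/bolt. φR_n = 0.75 × (2×437.4 + 6×648) = 3572.1 kN.
Block shear: shear path 2×[57+3×106] = 2×375 mm, A_gv = 15000, A_nv = 2×(375 − 3.5×35)×20 = 10100 mm²; tension across gage: (80 − 1×35)×20 = 900 mm². R_n = min(0.6×450×10100, 0.6×350×15000) + 1.0×450×900 = min(2727, 3150) + 405 = 3132 kN. φR_n = 0.75 × 3132 = 2349.0 kN.
Tension rupture (net): A_n = (303 − 2×35)×20 = 4660 mm² (U = 1.0, A_e = A_n). φR_n = 0.75 × 450 × 4660 = 1572.8 kN.
Governing: min(2455.6, 3572.1, 2349.0, 1572.8) = 1572.8 kN → net-section rupture.

1572.8 kN (net-section rupture governs)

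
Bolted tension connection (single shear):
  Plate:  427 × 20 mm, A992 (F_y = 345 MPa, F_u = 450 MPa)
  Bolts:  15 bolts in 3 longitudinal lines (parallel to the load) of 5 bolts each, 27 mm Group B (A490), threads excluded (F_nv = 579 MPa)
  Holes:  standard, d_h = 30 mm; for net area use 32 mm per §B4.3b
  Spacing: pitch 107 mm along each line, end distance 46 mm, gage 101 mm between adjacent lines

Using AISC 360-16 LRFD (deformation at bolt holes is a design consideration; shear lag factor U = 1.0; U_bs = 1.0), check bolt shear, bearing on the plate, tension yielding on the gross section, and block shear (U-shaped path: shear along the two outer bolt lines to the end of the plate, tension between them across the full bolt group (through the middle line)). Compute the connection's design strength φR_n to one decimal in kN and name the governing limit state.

Bolt shear: A_b = π(27)²/4 = 572.56 mm². φR_n = 0.75 × 579 × 572.56 × 15 × 1 = 3729.5 kN.
Bearing (20 mm plate, F_u = 450 MPa): end bolts L_c = 46 − 30/2 = 31, R_n = min(1.2×31×20×450, 2.4×27×20×450) = 334.8 kN/bolt; interior L_c = 107 − 30 = 77, R_n = 583.2 kN/bolt. φR_n = 0.75 × (3×334.8 + 12×583.2) = 6002.1 kN.
Tension yield (gross): A_g = 427×20 = 8540 mm². φR_n = 0.90 × 345 × 8540 = 2651.7 kN.
Block shear: shear path 2×[46+4×107] = 2×474 mm, A_gv = 18960, A_nv = 2×(474 − 4.5×32)×20 = 13200 mm²; tension across gage: (202 − 2×32)×20 = 2760 mm². R_n = min(0.6×450×13200, 0.6×345×18960) + 1.0×450×2760 = min(3564, 3924.7) + 1242 = 4806 kN. φR_n = 0.75 × 4806 = 3604.5 kN.
Governing: min(3729.5, 6002.1, 2651.7, 3604.5) = 2651.7 kN → gross-section yield.

2651.7 kN (gross-section yield governs)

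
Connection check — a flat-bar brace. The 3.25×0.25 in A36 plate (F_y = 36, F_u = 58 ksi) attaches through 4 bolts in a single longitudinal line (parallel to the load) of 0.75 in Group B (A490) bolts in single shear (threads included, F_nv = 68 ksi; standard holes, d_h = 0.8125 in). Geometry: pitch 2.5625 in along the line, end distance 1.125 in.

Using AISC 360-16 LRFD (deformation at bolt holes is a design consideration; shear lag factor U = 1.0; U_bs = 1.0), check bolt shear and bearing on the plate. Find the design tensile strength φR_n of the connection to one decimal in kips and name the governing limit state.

68.1 kips (bearing governs)

Bolt shear: A_b = π(0.75)²/4 = 0.44179 in². φR_n = 0.75 × 68 × 0.44179 × 4 × 1 = 90.1 kips.
Bearing (0.25 in plate, F_u = 58 ksi): end bolts L_c = 1.125 − 0.8125/2 = 0.71875, R_n = min(1.2×0.71875×0.25×58, 2.4×0.75×0.25×58) = 12.506 kips/bolt; interior L_c = 2.5625 − 0.8125 = 1.75, R_n = 26.1 kips/bolt. φR_n = 0.75 × (1×12.506 + 3×26.1) = 68.1 kips.
Governing: min(90.1, 68.1) = 68.1 kips → bearing.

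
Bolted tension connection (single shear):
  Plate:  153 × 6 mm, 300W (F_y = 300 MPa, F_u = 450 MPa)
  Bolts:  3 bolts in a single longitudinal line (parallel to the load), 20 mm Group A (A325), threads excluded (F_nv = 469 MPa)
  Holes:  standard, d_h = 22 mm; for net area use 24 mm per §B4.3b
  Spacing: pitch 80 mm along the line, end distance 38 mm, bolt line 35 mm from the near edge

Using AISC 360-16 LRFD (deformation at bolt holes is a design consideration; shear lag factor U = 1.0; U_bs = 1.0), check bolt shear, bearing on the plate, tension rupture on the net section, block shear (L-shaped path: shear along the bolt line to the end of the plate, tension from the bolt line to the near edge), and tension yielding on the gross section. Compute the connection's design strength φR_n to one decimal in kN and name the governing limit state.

207.0 kN (block shear governs)

Bolt shear: A_b = π(20)²/4 = 314.16 mm². φR_n = 0.75 × 469 × 314.16 × 3 × 1 = 331.5 kN.
Bearing (6 mm plate, F_u = 450 MPa): end bolts L_c = 38 − 22/2 = 27, R_n = min(1.2×27×6×450, 2.4×20×6×450) = 87.48 kN/bolt; interior L_c = 80 − 22 = 58, R_n = 129.6 kN/bolt. φR_n = 0.75 × (1×87.48 + 2×129.6) = 260.0 kN.
Tension rupture (net): A_n = (153 − 1×24)×6 = 774 mm² (U = 1.0, A_e = A_n). φR_n = 0.75 × 450 × 774 = 261.2 kN.
Block shear: shear path 1×[38+2×80] = 1×198 mm, A_gv = 1188, A_nv = 1×(198 − 2.5×24)×6 = 828 mm²; tension to near edge: (35 − 0.5×24)×6 = 138 mm². R_n = min(0.6×450×828, 0.6×300×1188) + 1.0×450×138 = min(223.56, 213.84) + 62.1 = 275.94 kN. φR_n = 0.75 × 275.94 = 207.0 kN.
Tension yield (gross): A_g = 153×6 = 918 mm². φR_n = 0.90 × 300 × 918 = 247.9 kN.
Governing: min(331.5, 260.0, 261.2, 207.0, 247.9) = 207.0 kN → block shear.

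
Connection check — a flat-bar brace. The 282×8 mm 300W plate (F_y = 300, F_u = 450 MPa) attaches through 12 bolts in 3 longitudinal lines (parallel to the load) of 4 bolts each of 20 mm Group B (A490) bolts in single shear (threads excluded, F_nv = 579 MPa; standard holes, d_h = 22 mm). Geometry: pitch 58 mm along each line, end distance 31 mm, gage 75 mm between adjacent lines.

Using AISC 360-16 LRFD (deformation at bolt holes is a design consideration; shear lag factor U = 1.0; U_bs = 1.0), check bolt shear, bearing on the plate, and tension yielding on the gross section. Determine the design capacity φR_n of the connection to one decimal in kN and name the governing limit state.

Bolt shear: A_b = π(20)²/4 = 314.16 mm². φR_n = 0.75 × 579 × 314.16 × 12 × 1 = 1637.1 kN.
Bearing (8 mm plate, F_u = 450 MPa): end bolts L_c = 31 − 22/2 = 20, R_n = min(1.2×20×8×450, 2.4×20×8×450) = 86.4 kN/bolt; interior L_c = 58 − 22 = 36, R_n = 155.52 kN/bolt. φR_n = 0.75 × (3×86.4 + 9×155.52) = 1244.2 kN.
Tension yield (gross): A_g = 282×8 = 2256 mm². φR_n = 0.90 × 300 × 2256 = 609.1 kN.
Governing: min(1637.1, 1244.2, 609.1) = 609.1 kN → gross-section yield.

609.1 kN (gross-section yield governs)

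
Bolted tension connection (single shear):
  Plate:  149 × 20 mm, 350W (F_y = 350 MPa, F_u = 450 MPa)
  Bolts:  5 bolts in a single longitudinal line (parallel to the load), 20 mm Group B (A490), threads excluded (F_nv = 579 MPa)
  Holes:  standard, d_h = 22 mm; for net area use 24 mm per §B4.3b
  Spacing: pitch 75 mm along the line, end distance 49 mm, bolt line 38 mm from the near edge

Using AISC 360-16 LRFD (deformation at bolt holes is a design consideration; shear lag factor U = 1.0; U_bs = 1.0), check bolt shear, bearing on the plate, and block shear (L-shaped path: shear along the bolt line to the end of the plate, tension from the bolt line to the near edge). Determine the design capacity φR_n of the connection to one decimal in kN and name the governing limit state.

682.1 kN (bolt shear governs)

Bolt shear: A_b = π(20)²/4 = 314.16 mm². φR_n = 0.75 × 579 × 314.16 × 5 × 1 = 682.1 kN.
Bearing (20 mm plate, F_u = 450 MPa): end bolts L_c = 49 − 22/2 = 38, R_n = min(1.2×38×20×450, 2.4×20×20×450) = 410.4 kN/bolt; interior L_c = 75 − 22 = 53, R_n = 432 kN/bolt. φR_n = 0.75 × (1×410.4 + 4×432) = 1603.8 kN.
Block shear: shear path 1×[49+4×75] = 1×349 mm, A_gv = 6980, A_nv = 1×(349 − 4.5×24)×20 = 4820 mm²; tension to near edge: (38 − 0.5×24)×20 = 520 mm². R_n = min(0.6×450×4820, 0.6×350×6980) + 1.0×450×520 = min(1301.4, 1465.8) + 234 = 1535.4 kN. φR_n = 0.75 × 1535.4 = 1151.6 kN.
Governing: min(682.1, 1603.8, 1151.6) = 682.1 kN → bolt shear.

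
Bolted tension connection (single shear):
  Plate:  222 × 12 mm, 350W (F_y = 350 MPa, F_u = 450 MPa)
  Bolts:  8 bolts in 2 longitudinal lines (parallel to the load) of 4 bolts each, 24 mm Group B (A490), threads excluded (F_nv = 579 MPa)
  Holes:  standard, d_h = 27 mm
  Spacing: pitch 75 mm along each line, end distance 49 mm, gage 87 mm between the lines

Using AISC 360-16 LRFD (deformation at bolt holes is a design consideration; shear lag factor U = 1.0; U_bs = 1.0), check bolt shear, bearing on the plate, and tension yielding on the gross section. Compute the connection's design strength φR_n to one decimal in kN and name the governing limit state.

839.2 kN (gross-section yield governs)

Bolt shear: A_b = π(24)²/4 = 452.39 mm². φR_n = 0.75 × 579 × 452.39 × 8 × 1 = 1571.6 kN.
Bearing (12 mm plate, F_u = 450 MPa): end bolts L_c = 49 − 27/2 = 35.5, R_n = min(1.2×35.5×12×450, 2.4×24×12×450) = 230.04 kN/bolt; interior L_c = 75 − 27 = 48, R_n = 311.04 kN/bolt. φR_n = 0.75 × (2×230.04 + 6×311.04) = 1744.7 kN.
Tension yield (gross): A_g = 222×12 = 2664 mm². φR_n = 0.90 × 350 × 2664 = 839.2 kN.
Governing: min(1571.6, 1744.7, 839.2) = 839.2 kN → gross-section yield.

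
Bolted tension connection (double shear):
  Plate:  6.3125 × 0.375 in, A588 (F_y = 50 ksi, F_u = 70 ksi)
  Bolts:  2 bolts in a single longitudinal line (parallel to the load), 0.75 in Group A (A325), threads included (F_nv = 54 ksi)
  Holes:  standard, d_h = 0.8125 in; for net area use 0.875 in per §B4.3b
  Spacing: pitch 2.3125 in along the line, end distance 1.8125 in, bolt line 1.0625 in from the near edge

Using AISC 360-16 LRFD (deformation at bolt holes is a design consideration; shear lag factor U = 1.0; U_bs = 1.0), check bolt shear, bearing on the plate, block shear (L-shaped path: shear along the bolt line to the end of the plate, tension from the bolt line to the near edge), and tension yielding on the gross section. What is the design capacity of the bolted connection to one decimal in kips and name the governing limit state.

Bolt shear: A_b = π(0.75)²/4 = 0.44179 in². φR_n = 0.75 × 54 × 0.44179 × 2 × 2 = 71.6 kips.
Bearing (0.375 in plate, F_u = 70 ksi): end bolts L_c = 1.8125 − 0.8125/2 = 1.40625, R_n = min(1.2×1.40625×0.375×70, 2.4×0.75×0.375×70) = 44.297 kips/bolt; interior L_c = 2.3125 − 0.8125 = 1.5, R_n = 47.25 kips/bolt. φR_n = 0.75 × (1×44.297 + 1×47.25) = 68.7 kips.
Block shear: shear path 1×[1.8125+1×2.3125] = 1×4.125 in, A_gv = 1.5469, A_nv = 1×(4.125 − 1.5×0.875)×0.375 = 1.0547 in²; tension to near edge: (1.0625 − 0.5×0.875)×0.375 = 0.23438 in². R_n = min(0.6×70×1.0547, 0.6×50×1.5469) + 1.0×70×0.23438 = min(44.297, 46.407) + 16.407 = 60.704 kips. φR_n = 0.75 × 60.704 = 45.5 kips.
Tension yield (gross): A_g = 6.3125×0.375 = 2.3672 in². φR_n = 0.90 × 50 × 2.3672 = 106.5 kips.
Governing: min(71.6, 68.7, 45.5, 106.5) = 45.5 kips → block shear.

45.5 kips (block shear governs)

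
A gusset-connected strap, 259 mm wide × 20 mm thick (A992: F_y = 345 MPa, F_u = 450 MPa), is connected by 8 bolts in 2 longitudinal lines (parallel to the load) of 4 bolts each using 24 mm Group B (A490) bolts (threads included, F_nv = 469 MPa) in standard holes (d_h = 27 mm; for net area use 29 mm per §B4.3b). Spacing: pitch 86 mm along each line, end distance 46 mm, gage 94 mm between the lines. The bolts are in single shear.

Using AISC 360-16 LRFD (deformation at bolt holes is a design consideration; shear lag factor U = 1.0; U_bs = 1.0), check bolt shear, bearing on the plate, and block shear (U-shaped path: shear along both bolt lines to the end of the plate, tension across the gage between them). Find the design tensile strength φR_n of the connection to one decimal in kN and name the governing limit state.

Bolt shear: A_b = π(24)²/4 = 452.39 mm². φR_n = 0.75 × 469 × 452.39 × 8 × 1 = 1273.0 kN.
Bearing (20 mm plate, F_u = 450 MPa): end bolts L_c = 46 − 27/2 = 32.5, R_n = min(1.2×32.5×20×450, 2.4×24×20×450) = 351 kN/bolt; interior L_c = 86 − 27 = 59, R_n = 518.4 kN/bolt. φR_n = 0.75 × (2×351 + 6×518.4) = 2859.3 kN.
Block shear: shear path 2×[46+3×86] = 2×304 mm, A_gv = 12160, A_nv = 2×(304 − 3.5×29)×20 = 8100 mm²; tension across gage: (94 − 1×29)×20 = 1300 mm². R_n = min(0.6×450×8100, 0.6×345×12160) + 1.0×450×1300 = min(2187, 2517.1) + 585 = 2772 kN. φR_n = 0.75 × 2772 = 2079.0 kN.
Governing: min(1273.0, 2859.3, 2079.0) = 1273.0 kN → bolt shear.

1273.0 kN (bolt shear governs)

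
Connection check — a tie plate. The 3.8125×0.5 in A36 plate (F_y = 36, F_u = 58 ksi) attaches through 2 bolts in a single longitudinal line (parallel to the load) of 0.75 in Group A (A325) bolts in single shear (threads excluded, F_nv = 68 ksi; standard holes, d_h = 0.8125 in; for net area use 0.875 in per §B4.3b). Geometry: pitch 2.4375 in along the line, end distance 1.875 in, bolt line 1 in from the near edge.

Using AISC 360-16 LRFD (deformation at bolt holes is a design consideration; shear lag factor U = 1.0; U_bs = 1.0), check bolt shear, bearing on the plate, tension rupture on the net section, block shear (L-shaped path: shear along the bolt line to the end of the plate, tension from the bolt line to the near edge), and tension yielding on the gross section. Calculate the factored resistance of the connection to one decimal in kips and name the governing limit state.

45.1 kips (bolt shear governs)

Bolt shear: A_b = π(0.75)²/4 = 0.44179 in². φR_n = 0.75 × 68 × 0.44179 × 2 × 1 = 45.1 kips.
Bearing (0.5 in plate, F_u = 58 ksi): end bolts L_c = 1.875 − 0.8125/2 = 1.46875, R_n = min(1.2×1.46875×0.5×58, 2.4×0.75×0.5×58) = 51.113 kips/bolt; interior L_c = 2.4375 − 0.8125 = 1.625, R_n = 52.2 kips/bolt. φR_n = 0.75 × (1×51.113 + 1×52.2) = 77.5 kips.
Tension rupture (net): A_n = (3.8125 − 1×0.875)×0.5 = 1.4688 in² (U = 1.0, A_e = A_n). φR_n = 0.75 × 58 × 1.4688 = 63.9 kips.
Block shear: shear path 1×[1.875+1×2.4375] = 1×4.3125 in, A_gv = 2.1563, A_nv = 1×(4.3125 − 1.5×0.875)×0.5 = 1.5 in²; tension to near edge: (1 − 0.5×0.875)×0.5 = 0.28125 in². R_n = min(0.6×58×1.5, 0.6×36×2.1563) + 1.0×58×0.28125 = min(52.2, 46.576) + 16.313 = 62.889 kips. φR_n = 0.75 × 62.889 = 47.2 kips.
Tension yield (gross): A_g = 3.8125×0.5 = 1.9063 in². φR_n = 0.90 × 36 × 1.9063 = 61.8 kips.
Governing: min(45.1, 77.5, 63.9, 47.2, 61.8) = 45.1 kips → bolt shear.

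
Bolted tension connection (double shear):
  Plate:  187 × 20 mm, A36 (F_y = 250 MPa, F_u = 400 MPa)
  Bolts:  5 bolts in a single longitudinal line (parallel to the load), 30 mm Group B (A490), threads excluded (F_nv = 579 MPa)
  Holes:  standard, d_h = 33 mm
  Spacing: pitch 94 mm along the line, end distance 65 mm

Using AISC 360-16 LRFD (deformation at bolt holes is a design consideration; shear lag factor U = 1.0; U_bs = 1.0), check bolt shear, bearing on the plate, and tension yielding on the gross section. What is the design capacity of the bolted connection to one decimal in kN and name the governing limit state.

841.5 kN (gross-section yield governs)

Bolt shear: A_b = π(30)²/4 = 706.86 mm². φR_n = 0.75 × 579 × 706.86 × 5 × 2 = 3069.5 kN.
Bearing (20 mm plate, F_u = 400 MPa): end bolts L_c = 65 − 33/2 = 48.5, R_n = min(1.2×48.5×20×400, 2.4×30×20×400) = 465.6 kN/bolt; interior L_c = 94 − 33 = 61, R_n = 576 kN/bolt. φR_n = 0.75 × (1×465.6 + 4×576) = 2077.2 kN.
Tension yield (gross): A_g = 187×20 = 3740 mm². φR_n = 0.90 × 250 × 3740 = 841.5 kN.
Governing: min(3069.5, 2077.2, 841.5) = 841.5 kN → gross-section yield.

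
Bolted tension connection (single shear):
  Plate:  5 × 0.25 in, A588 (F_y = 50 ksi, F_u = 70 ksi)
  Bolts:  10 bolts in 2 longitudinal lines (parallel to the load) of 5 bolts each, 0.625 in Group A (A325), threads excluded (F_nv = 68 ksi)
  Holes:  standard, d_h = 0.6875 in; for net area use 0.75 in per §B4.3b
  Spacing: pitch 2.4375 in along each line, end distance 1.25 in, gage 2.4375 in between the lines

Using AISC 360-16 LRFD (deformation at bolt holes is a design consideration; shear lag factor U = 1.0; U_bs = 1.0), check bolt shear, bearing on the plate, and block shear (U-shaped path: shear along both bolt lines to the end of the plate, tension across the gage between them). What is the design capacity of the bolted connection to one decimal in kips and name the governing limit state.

142.2 kips (block shear governs)

Bolt shear: A_b = π(0.625)²/4 = 0.3068 in². φR_n = 0.75 × 68 × 0.3068 × 10 × 1 = 156.5 kips.
Bearing (0.25 in plate, F_u = 70 ksi): end bolts L_c = 1.25 − 0.6875/2 = 0.90625, R_n = min(1.2×0.90625×0.25×70, 2.4×0.625×0.25×70) = 19.031 kips/bolt; interior L_c = 2.4375 − 0.6875 = 1.75, R_n = 26.25 kips/bolt. φR_n = 0.75 × (2×19.031 + 8×26.25) = 186.0 kips.
Block shear: shear path 2×[1.25+4×2.4375] = 2×11 in, A_gv = 5.5, A_nv = 2×(11 − 4.5×0.75)×0.25 = 3.8125 in²; tension across gage: (2.4375 − 1×0.75)×0.25 = 0.42188 in². R_n = min(0.6×70×3.8125, 0.6×50×5.5) + 1.0×70×0.42188 = min(160.13, 165) + 29.532 = 189.66 kips. φR_n = 0.75 × 189.66 = 142.2 kips.
Governing: min(156.5, 186.0, 142.2) = 142.2 kips → block shear.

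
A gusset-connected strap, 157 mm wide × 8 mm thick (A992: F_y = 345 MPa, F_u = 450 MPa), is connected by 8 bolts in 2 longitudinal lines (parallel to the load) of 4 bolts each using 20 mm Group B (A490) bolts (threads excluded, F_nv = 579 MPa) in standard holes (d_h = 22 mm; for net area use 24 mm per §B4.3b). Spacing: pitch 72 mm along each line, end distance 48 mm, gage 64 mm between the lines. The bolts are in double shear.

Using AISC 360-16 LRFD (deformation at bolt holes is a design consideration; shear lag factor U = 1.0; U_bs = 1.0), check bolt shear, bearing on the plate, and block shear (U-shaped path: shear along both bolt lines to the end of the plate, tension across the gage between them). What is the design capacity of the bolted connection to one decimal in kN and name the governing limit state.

691.2 kN (block shear governs)

Bolt shear: A_b = π(20)²/4 = 314.16 mm². φR_n = 0.75 × 579 × 314.16 × 8 × 2 = 2182.8 kN.
Bearing (8 mm plate, F_u = 450 MPa): end bolts L_c = 48 − 22/2 = 37, R_n = min(1.2×37×8×450, 2.4×20×8×450) = 159.84 kN/bolt; interior L_c = 72 − 22 = 50, R_n = 172.8 kN/bolt. φR_n = 0.75 × (2×159.84 + 6×172.8) = 1017.4 kN.
Block shear: shear path 2×[48+3×72] = 2×264 mm, A_gv = 4224, A_nv = 2×(264 − 3.5×24)×8 = 2880 mm²; tension across gage: (64 − 1×24)×8 = 320 mm². R_n = min(0.6×450×2880, 0.6×345×4224) + 1.0×450×320 = min(777.6, 874.37) + 144 = 921.6 kN. φR_n = 0.75 × 921.6 = 691.2 kN.
Governing: min(2182.8, 1017.4, 691.2) = 691.2 kN → block shear.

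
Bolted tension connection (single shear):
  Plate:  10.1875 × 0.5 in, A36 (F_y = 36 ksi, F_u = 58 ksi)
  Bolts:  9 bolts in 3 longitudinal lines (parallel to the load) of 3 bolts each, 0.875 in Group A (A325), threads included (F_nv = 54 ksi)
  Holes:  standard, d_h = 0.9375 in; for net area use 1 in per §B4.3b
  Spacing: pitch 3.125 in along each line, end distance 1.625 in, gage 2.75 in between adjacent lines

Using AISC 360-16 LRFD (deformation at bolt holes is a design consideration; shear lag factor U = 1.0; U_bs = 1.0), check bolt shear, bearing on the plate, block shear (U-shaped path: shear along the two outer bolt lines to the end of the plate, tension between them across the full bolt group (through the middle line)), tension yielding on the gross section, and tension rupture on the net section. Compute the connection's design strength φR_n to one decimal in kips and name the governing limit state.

Bolt shear: A_b = π(0.875)²/4 = 0.60132 in². φR_n = 0.75 × 54 × 0.60132 × 9 × 1 = 219.2 kips.
Bearing (0.5 in plate, F_u = 58 ksi): end bolts L_c = 1.625 − 0.9375/2 = 1.15625, R_n = min(1.2×1.15625×0.5×58, 2.4×0.875×0.5×58) = 40.238 kips/bolt; interior L_c = 3.125 − 0.9375 = 2.1875, R_n = 60.9 kips/bolt. φR_n = 0.75 × (3×40.238 + 6×60.9) = 364.6 kips.
Block shear: shear path 2×[1.625+2×3.125] = 2×7.875 in, A_gv = 7.875, A_nv = 2×(7.875 − 2.5×1)×0.5 = 5.375 in²; tension across gage: (5.5 − 2×1)×0.5 = 1.75 in². R_n = min(0.6×58×5.375, 0.6×36×7.875) + 1.0×58×1.75 = min(187.05, 170.1) + 101.5 = 271.6 kips. φR_n = 0.75 × 271.6 = 203.7 kips.
Tension yield (gross): A_g = 10.1875×0.5 = 5.0938 in². φR_n = 0.90 × 36 × 5.0938 = 165.0 kips.
Tension rupture (net): A_n = (10.1875 − 3×1)×0.5 = 3.5938 in² (U = 1.0, A_e = A_n). φR_n = 0.75 × 58 × 3.5938 = 156.3 kips.
Governing: min(219.2, 364.6, 203.7, 165.0, 156.3) = 156.3 kips → net-section rupture.

156.3 kips (net-section rupture governs)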